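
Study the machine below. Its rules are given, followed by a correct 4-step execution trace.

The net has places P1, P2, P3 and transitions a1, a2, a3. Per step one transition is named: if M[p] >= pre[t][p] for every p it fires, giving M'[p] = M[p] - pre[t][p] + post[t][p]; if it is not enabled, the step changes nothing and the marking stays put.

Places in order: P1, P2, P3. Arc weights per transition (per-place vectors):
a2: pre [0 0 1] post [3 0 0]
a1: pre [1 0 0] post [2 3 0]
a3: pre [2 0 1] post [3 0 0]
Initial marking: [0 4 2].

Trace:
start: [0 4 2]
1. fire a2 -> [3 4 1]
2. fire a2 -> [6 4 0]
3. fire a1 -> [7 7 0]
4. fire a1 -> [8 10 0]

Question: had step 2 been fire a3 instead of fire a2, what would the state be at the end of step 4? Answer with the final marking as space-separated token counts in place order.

(re-executing from step 2 with the substitution; state before step 2: [3 4 1])
2. fire a3 -> [4 4 0]
3. fire a1 -> [5 7 0]
4. fire a1 -> [6 10 0]

6 10 0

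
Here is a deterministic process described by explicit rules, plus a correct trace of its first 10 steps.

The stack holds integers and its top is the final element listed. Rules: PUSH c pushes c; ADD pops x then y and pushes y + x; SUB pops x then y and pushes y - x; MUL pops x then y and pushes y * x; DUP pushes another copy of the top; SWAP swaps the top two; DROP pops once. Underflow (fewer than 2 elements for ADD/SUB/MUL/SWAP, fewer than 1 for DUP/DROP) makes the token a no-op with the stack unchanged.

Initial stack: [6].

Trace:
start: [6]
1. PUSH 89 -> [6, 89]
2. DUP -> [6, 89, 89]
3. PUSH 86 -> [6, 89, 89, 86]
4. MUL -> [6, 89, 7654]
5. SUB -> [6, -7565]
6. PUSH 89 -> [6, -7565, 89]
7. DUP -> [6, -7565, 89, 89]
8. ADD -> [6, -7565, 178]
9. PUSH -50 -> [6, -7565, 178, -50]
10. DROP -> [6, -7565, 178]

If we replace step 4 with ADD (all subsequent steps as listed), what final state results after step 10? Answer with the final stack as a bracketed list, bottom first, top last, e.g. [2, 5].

[6, -86, 178]

(re-executing from step 4 with the substitution; state before step 4: [6, 89, 89, 86])
4. ADD -> [6, 89, 175]
5. SUB -> [6, -86]
6. PUSH 89 -> [6, -86, 89]
7. DUP -> [6, -86, 89, 89]
8. ADD -> [6, -86, 178]
9. PUSH -50 -> [6, -86, 178, -50]
10. DROP -> [6, -86, 178]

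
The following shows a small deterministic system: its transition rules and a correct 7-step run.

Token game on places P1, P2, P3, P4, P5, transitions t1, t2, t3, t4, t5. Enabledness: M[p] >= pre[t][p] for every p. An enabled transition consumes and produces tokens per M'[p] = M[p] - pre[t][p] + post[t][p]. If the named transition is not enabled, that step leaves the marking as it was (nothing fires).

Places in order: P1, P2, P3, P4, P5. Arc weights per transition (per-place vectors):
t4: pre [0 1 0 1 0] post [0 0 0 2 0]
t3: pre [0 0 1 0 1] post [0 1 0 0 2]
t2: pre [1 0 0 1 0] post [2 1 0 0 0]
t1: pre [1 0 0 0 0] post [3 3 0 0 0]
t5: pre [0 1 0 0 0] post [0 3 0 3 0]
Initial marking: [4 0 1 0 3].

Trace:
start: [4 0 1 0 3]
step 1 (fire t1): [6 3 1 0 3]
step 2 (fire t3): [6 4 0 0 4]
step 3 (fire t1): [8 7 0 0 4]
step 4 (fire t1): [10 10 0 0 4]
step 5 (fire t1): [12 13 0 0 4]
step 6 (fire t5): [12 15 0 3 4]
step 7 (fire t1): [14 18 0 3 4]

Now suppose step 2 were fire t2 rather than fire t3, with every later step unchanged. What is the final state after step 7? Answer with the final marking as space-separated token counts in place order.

(re-executing from step 2 with the substitution; state before step 2: [6 3 1 0 3])
step 2 (fire t2): [6 3 1 0 3]
step 3 (fire t1): [8 6 1 0 3]
step 4 (fire t1): [10 9 1 0 3]
step 5 (fire t1): [12 12 1 0 3]
step 6 (fire t5): [12 14 1 3 3]
step 7 (fire t1): [14 17 1 3 3]

14 17 1 3 3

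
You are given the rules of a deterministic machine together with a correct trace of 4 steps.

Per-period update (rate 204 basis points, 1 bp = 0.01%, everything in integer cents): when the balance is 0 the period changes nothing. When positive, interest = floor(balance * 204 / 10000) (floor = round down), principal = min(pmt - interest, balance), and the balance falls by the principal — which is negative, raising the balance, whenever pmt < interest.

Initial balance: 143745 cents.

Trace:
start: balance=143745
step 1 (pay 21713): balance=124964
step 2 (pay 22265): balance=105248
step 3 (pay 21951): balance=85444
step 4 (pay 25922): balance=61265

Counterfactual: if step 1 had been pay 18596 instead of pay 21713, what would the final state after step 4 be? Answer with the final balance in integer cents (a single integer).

(re-executing from step 1 with the substitution; state before step 1: balance=143745)
step 1 (pay 18596): balance=128081
step 2 (pay 22265): balance=108428
step 3 (pay 21951): balance=88688
step 4 (pay 25922): balance=64575

64575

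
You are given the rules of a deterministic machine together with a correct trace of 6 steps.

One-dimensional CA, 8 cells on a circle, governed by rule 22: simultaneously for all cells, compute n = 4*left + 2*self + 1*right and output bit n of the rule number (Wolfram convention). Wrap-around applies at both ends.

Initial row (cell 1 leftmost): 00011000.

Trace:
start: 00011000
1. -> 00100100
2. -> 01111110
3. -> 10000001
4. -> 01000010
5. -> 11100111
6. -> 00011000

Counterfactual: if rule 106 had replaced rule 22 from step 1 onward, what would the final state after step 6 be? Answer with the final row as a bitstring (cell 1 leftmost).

(re-executing steps 1..6 under rule 106; state before step 1: 00011000)
1. -> 00111000
2. -> 01101000
3. -> 11110000
4. -> 10010001
5. -> 10100011
6. -> 11000110

11000110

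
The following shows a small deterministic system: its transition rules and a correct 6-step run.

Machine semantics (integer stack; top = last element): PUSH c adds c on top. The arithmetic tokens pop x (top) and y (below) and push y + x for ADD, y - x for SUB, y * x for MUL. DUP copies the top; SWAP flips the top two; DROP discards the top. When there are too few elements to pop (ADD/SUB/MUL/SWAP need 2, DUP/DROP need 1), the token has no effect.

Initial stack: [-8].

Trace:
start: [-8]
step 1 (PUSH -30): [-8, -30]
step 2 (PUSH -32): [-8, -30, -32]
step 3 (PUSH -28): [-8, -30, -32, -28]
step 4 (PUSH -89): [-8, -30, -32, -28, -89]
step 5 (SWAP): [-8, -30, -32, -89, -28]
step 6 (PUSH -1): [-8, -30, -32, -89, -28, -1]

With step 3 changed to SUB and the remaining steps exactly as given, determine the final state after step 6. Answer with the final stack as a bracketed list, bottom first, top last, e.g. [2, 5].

(re-executing from step 3 with the substitution; state before step 3: [-8, -30, -32])
step 3 (SUB): [-8, 2]
step 4 (PUSH -89): [-8, 2, -89]
step 5 (SWAP): [-8, -89, 2]
step 6 (PUSH -1): [-8, -89, 2, -1]

[-8, -89, 2, -1]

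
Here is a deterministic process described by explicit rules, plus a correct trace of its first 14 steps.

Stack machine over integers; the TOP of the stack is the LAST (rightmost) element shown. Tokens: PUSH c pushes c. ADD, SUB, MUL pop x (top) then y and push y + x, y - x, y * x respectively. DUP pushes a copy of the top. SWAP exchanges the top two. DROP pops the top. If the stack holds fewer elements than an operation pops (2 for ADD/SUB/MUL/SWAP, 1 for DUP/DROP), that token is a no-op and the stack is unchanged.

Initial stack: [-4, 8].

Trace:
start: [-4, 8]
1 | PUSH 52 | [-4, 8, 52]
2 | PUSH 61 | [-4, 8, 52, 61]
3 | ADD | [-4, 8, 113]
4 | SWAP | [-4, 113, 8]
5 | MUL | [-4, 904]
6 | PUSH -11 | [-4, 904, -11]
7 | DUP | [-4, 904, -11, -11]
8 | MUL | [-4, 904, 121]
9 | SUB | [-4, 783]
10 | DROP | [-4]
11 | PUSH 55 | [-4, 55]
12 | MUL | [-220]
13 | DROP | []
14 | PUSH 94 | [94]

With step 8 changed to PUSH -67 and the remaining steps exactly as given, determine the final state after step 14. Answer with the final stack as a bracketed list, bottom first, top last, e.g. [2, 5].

[-4, 904, 94]

(re-executing from step 8 with the substitution; state before step 8: [-4, 904, -11, -11])
8 | PUSH -67 | [-4, 904, -11, -11, -67]
9 | SUB | [-4, 904, -11, 56]
10 | DROP | [-4, 904, -11]
11 | PUSH 55 | [-4, 904, -11, 55]
12 | MUL | [-4, 904, -605]
13 | DROP | [-4, 904]
14 | PUSH 94 | [-4, 904, 94]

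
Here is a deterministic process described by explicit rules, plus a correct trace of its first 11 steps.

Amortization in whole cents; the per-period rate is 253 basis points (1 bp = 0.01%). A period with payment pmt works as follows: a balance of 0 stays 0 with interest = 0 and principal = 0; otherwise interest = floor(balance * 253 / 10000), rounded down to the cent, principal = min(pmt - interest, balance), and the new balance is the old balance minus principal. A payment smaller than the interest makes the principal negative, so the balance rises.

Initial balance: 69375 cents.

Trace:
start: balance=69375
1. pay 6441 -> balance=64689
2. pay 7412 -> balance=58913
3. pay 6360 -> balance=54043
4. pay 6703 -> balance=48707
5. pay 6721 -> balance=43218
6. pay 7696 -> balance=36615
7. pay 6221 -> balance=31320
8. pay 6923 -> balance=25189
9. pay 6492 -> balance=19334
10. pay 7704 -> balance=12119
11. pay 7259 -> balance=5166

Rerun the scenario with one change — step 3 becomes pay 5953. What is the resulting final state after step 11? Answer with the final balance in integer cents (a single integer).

5661

(re-executing from step 3 with the substitution; state before step 3: balance=58913)
3. pay 5953 -> balance=54450
4. pay 6703 -> balance=49124
5. pay 6721 -> balance=43645
6. pay 7696 -> balance=37053
7. pay 6221 -> balance=31769
8. pay 6923 -> balance=25649
9. pay 6492 -> balance=19805
10. pay 7704 -> balance=12602
11. pay 7259 -> balance=5661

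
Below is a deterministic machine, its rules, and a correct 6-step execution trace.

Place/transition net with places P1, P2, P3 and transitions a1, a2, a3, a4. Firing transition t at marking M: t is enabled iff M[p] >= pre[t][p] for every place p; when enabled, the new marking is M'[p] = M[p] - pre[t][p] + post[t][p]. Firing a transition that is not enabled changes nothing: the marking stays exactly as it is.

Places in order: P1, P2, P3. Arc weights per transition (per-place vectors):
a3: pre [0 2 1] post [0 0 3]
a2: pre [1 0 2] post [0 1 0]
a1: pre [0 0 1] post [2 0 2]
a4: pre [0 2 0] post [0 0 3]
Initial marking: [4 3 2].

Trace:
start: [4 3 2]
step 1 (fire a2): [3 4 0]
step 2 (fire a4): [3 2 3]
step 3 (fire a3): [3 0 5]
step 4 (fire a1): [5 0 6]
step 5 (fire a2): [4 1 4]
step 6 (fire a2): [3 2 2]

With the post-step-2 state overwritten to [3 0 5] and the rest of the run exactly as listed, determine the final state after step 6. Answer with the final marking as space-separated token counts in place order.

state after step 2 := [3 0 5]
step 3 (fire a3): [3 0 5]
step 4 (fire a1): [5 0 6]
step 5 (fire a2): [4 1 4]
step 6 (fire a2): [3 2 2]

3 2 2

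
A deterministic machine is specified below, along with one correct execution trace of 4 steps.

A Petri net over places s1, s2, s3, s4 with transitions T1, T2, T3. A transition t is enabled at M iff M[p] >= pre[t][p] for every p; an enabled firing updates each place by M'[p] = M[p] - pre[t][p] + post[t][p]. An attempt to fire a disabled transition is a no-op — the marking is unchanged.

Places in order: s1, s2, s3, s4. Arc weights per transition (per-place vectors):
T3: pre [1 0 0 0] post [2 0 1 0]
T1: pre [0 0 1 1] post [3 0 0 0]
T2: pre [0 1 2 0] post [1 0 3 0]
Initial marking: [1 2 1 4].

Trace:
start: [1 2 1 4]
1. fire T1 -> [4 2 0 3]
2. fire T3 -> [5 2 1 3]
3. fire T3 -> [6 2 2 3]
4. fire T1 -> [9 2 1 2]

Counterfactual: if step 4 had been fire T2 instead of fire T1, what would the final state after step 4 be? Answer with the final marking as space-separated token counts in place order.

7 1 3 3

(re-executing from step 4 with the substitution; state before step 4: [6 2 2 3])
4. fire T2 -> [7 1 3 3]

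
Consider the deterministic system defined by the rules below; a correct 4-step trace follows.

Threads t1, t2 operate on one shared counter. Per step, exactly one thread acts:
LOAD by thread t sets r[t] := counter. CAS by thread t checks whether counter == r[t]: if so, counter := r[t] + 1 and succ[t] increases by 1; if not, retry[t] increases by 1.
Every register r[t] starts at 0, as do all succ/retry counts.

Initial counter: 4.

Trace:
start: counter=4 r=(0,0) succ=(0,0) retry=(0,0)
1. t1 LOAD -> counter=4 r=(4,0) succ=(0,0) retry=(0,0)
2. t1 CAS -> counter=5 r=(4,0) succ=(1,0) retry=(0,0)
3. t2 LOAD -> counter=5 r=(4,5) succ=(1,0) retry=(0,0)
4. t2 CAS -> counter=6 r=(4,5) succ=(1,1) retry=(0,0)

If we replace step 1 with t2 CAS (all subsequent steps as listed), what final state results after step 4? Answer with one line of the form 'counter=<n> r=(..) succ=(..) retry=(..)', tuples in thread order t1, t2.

(re-executing from step 1 with the substitution; state before step 1: counter=4 r=(0,0) succ=(0,0) retry=(0,0))
1. t2 CAS -> counter=4 r=(0,0) succ=(0,0) retry=(0,1)
2. t1 CAS -> counter=4 r=(0,0) succ=(0,0) retry=(1,1)
3. t2 LOAD -> counter=4 r=(0,4) succ=(0,0) retry=(1,1)
4. t2 CAS -> counter=5 r=(0,4) succ=(0,1) retry=(1,1)

counter=5 r=(0,4) succ=(0,1) retry=(1,1)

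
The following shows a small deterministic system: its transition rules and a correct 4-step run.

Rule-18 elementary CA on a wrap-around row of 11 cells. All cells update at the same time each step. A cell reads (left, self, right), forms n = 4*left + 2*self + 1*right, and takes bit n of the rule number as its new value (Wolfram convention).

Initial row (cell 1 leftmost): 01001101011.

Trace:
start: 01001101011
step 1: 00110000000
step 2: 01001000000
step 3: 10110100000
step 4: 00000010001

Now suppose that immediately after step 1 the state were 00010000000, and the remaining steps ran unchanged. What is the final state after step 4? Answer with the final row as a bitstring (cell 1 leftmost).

10101010000

state after step 1 := 00010000000
step 2: 00101000000
step 3: 01000100000
step 4: 10101010000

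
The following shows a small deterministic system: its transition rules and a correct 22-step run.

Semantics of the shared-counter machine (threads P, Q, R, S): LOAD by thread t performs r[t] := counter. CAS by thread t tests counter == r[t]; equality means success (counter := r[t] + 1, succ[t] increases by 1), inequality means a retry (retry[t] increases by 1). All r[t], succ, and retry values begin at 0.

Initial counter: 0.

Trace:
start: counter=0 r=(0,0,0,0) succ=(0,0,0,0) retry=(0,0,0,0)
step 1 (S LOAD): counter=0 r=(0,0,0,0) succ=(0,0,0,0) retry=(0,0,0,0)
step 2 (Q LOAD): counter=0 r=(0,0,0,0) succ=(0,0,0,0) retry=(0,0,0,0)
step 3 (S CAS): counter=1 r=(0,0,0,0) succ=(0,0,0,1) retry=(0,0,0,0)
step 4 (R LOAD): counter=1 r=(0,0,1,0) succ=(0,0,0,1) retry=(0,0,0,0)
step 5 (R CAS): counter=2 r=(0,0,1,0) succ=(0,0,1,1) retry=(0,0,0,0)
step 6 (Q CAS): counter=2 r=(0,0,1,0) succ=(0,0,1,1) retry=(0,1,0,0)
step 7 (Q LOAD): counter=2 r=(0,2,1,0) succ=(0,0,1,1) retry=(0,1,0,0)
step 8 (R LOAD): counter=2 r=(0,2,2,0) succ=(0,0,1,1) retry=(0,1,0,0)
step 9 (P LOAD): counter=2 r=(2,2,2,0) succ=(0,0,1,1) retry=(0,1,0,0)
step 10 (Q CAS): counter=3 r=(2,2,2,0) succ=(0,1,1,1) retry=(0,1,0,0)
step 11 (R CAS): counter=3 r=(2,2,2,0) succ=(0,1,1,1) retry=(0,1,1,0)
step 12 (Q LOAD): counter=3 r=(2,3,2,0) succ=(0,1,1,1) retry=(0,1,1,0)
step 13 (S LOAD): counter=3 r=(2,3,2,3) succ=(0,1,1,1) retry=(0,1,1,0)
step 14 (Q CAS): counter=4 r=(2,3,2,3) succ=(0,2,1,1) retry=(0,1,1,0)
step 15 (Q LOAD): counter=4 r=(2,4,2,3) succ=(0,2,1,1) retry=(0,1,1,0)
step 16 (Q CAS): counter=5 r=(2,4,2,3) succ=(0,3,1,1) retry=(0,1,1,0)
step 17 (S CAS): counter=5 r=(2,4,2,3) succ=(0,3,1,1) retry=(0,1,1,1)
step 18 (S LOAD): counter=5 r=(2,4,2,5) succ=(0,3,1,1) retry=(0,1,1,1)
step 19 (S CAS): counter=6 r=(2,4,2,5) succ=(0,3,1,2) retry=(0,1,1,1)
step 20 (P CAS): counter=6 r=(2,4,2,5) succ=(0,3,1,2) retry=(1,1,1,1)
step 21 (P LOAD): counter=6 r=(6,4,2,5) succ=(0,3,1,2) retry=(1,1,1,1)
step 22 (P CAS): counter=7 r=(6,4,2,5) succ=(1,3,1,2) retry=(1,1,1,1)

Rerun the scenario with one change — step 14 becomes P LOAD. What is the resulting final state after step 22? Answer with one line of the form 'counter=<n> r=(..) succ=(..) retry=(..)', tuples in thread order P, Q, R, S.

counter=6 r=(5,3,2,4) succ=(1,2,1,2) retry=(1,1,1,1)

(re-executing from step 14 with the substitution; state before step 14: counter=3 r=(2,3,2,3) succ=(0,1,1,1) retry=(0,1,1,0))
step 14 (P LOAD): counter=3 r=(3,3,2,3) succ=(0,1,1,1) retry=(0,1,1,0)
step 15 (Q LOAD): counter=3 r=(3,3,2,3) succ=(0,1,1,1) retry=(0,1,1,0)
step 16 (Q CAS): counter=4 r=(3,3,2,3) succ=(0,2,1,1) retry=(0,1,1,0)
step 17 (S CAS): counter=4 r=(3,3,2,3) succ=(0,2,1,1) retry=(0,1,1,1)
step 18 (S LOAD): counter=4 r=(3,3,2,4) succ=(0,2,1,1) retry=(0,1,1,1)
step 19 (S CAS): counter=5 r=(3,3,2,4) succ=(0,2,1,2) retry=(0,1,1,1)
step 20 (P CAS): counter=5 r=(3,3,2,4) succ=(0,2,1,2) retry=(1,1,1,1)
step 21 (P LOAD): counter=5 r=(5,3,2,4) succ=(0,2,1,2) retry=(1,1,1,1)
step 22 (P CAS): counter=6 r=(5,3,2,4) succ=(1,2,1,2) retry=(1,1,1,1)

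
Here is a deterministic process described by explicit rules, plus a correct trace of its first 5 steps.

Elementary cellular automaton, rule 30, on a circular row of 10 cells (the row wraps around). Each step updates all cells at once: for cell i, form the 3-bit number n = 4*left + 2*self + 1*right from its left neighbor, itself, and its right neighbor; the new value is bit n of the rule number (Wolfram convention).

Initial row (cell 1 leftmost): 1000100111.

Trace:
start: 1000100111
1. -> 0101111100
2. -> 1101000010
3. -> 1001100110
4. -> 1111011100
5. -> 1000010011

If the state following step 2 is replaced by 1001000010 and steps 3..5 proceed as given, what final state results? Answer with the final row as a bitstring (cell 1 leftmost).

state after step 2 := 1001000010
3. -> 1111100110
4. -> 1000011100
5. -> 1100110011

1100110011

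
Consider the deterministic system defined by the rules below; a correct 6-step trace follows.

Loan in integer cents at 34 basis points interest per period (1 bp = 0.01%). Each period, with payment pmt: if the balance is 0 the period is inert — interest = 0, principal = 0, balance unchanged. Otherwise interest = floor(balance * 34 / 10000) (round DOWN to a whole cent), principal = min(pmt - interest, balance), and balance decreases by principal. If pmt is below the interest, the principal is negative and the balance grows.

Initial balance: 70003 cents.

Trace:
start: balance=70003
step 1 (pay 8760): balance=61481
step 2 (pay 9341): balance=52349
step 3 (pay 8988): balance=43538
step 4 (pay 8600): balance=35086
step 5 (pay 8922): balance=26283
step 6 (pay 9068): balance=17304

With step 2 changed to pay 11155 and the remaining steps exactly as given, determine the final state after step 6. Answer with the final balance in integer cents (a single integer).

15465

(re-executing from step 2 with the substitution; state before step 2: balance=61481)
step 2 (pay 11155): balance=50535
step 3 (pay 8988): balance=41718
step 4 (pay 8600): balance=33259
step 5 (pay 8922): balance=24450
step 6 (pay 9068): balance=15465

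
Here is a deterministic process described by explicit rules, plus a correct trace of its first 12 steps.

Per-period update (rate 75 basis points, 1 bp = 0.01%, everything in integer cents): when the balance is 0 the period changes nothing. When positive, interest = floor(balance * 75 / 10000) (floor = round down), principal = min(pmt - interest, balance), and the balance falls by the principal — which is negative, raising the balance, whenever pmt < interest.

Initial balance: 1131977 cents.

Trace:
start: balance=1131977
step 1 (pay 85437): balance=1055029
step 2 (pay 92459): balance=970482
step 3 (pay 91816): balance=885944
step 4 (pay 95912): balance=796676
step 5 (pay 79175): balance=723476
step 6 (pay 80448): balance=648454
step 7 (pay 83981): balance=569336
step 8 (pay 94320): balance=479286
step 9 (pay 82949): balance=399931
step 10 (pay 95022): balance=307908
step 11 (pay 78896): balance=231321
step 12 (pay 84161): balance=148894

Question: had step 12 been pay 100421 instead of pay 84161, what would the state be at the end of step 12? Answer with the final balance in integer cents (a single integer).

132634

(re-executing from step 12 with the substitution; state before step 12: balance=231321)
step 12 (pay 100421): balance=132634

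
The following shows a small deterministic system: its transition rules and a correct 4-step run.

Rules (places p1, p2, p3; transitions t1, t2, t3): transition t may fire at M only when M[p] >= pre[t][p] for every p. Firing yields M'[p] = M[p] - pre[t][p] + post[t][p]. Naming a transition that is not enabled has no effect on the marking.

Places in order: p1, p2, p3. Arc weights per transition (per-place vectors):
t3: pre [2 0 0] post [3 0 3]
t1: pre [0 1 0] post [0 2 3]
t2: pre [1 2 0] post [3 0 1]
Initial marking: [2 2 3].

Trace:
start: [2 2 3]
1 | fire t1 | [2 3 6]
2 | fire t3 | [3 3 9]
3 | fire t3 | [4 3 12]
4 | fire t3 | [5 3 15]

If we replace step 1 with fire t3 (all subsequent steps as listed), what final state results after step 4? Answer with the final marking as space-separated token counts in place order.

(re-executing from step 1 with the substitution; state before step 1: [2 2 3])
1 | fire t3 | [3 2 6]
2 | fire t3 | [4 2 9]
3 | fire t3 | [5 2 12]
4 | fire t3 | [6 2 15]

6 2 15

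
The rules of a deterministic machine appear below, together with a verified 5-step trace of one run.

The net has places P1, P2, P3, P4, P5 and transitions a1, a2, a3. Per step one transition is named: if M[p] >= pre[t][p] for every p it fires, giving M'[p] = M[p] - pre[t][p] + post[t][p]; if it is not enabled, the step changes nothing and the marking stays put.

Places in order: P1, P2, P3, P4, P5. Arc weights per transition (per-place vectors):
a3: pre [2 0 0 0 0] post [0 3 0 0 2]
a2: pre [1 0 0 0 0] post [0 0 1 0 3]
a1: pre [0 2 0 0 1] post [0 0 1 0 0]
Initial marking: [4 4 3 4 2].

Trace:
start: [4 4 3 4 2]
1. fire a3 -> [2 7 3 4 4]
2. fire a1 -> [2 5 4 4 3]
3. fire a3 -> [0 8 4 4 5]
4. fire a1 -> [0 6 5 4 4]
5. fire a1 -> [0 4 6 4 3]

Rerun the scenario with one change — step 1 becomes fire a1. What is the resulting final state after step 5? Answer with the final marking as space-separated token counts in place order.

2 1 6 4 1

(re-executing from step 1 with the substitution; state before step 1: [4 4 3 4 2])
1. fire a1 -> [4 2 4 4 1]
2. fire a1 -> [4 0 5 4 0]
3. fire a3 -> [2 3 5 4 2]
4. fire a1 -> [2 1 6 4 1]
5. fire a1 -> [2 1 6 4 1]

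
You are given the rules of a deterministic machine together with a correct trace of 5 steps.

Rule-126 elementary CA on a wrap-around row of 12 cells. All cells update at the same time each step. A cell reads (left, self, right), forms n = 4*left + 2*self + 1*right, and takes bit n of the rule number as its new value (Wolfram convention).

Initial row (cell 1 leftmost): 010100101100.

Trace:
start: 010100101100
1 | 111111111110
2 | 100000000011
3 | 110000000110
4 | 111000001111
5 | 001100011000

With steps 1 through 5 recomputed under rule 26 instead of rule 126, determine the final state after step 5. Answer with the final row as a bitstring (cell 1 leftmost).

010010101000

(re-executing steps 1..5 under rule 26; state before step 1: 010100101100)
1 | 100011001010
2 | 010110110000
3 | 100100101000
4 | 011011000101
5 | 010010101000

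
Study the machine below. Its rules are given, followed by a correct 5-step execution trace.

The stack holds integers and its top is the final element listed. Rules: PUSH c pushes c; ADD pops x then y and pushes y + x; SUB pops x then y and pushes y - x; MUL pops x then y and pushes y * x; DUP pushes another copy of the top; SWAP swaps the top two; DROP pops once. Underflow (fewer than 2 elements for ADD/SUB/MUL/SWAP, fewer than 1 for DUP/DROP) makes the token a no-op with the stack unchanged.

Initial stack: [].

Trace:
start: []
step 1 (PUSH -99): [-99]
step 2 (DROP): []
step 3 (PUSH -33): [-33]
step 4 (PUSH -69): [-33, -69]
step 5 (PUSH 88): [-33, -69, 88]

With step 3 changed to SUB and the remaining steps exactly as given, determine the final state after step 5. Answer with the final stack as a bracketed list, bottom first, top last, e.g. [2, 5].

[-69, 88]

(re-executing from step 3 with the substitution; state before step 3: [])
step 3 (SUB): []
step 4 (PUSH -69): [-69]
step 5 (PUSH 88): [-69, 88]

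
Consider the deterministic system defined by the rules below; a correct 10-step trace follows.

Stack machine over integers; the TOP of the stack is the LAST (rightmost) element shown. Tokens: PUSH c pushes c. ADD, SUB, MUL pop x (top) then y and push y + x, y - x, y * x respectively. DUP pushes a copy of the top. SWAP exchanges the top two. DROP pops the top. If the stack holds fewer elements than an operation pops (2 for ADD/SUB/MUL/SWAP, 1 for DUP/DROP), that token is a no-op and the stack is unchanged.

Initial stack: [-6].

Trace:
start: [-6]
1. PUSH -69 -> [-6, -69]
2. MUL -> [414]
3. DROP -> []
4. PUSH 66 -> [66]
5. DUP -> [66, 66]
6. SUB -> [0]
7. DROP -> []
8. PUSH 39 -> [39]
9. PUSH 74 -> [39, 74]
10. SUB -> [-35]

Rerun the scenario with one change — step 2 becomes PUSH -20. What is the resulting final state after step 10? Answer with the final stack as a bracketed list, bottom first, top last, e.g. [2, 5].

[-6, -69, -35]

(re-executing from step 2 with the substitution; state before step 2: [-6, -69])
2. PUSH -20 -> [-6, -69, -20]
3. DROP -> [-6, -69]
4. PUSH 66 -> [-6, -69, 66]
5. DUP -> [-6, -69, 66, 66]
6. SUB -> [-6, -69, 0]
7. DROP -> [-6, -69]
8. PUSH 39 -> [-6, -69, 39]
9. PUSH 74 -> [-6, -69, 39, 74]
10. SUB -> [-6, -69, -35]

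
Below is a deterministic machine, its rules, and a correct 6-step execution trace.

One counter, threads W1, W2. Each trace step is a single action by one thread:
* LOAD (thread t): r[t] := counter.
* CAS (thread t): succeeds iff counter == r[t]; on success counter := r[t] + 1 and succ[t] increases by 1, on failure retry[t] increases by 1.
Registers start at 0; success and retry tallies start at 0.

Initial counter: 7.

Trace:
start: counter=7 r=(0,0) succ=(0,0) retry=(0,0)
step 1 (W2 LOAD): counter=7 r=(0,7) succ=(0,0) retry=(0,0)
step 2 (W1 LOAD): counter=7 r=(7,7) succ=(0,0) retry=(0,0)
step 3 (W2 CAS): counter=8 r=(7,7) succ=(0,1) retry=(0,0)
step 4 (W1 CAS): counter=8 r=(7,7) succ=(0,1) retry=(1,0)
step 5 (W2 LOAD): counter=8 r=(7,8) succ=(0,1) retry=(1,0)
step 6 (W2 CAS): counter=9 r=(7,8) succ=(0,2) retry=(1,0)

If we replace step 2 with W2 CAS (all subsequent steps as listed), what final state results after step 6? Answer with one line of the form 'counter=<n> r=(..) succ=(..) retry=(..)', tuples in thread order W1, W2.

(re-executing from step 2 with the substitution; state before step 2: counter=7 r=(0,7) succ=(0,0) retry=(0,0))
step 2 (W2 CAS): counter=8 r=(0,7) succ=(0,1) retry=(0,0)
step 3 (W2 CAS): counter=8 r=(0,7) succ=(0,1) retry=(0,1)
step 4 (W1 CAS): counter=8 r=(0,7) succ=(0,1) retry=(1,1)
step 5 (W2 LOAD): counter=8 r=(0,8) succ=(0,1) retry=(1,1)
step 6 (W2 CAS): counter=9 r=(0,8) succ=(0,2) retry=(1,1)

counter=9 r=(0,8) succ=(0,2) retry=(1,1)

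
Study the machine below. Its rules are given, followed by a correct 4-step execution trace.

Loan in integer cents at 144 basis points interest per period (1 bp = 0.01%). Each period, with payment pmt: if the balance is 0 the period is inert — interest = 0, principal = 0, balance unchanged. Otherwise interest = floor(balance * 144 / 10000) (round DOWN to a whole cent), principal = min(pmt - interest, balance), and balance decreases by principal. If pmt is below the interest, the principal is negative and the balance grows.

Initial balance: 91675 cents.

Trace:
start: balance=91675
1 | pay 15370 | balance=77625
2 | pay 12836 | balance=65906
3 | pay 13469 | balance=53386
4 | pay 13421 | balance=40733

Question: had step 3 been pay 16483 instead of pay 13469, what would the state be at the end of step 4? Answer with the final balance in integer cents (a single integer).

(re-executing from step 3 with the substitution; state before step 3: balance=65906)
3 | pay 16483 | balance=50372
4 | pay 13421 | balance=37676

37676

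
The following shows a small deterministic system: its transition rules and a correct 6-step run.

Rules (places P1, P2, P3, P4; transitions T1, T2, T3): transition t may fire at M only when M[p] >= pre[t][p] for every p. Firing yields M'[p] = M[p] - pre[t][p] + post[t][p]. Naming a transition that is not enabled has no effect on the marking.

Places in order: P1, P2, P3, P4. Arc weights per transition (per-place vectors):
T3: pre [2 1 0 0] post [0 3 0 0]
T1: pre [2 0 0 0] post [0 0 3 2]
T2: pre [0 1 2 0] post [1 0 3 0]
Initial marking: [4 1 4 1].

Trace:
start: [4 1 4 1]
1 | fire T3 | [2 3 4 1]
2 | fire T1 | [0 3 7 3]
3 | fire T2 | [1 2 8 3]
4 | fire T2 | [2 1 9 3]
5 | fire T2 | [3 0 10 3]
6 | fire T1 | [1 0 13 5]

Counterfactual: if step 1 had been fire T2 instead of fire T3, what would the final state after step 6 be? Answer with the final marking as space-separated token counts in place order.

(re-executing from step 1 with the substitution; state before step 1: [4 1 4 1])
1 | fire T2 | [5 0 5 1]
2 | fire T1 | [3 0 8 3]
3 | fire T2 | [3 0 8 3]
4 | fire T2 | [3 0 8 3]
5 | fire T2 | [3 0 8 3]
6 | fire T1 | [1 0 11 5]

1 0 11 5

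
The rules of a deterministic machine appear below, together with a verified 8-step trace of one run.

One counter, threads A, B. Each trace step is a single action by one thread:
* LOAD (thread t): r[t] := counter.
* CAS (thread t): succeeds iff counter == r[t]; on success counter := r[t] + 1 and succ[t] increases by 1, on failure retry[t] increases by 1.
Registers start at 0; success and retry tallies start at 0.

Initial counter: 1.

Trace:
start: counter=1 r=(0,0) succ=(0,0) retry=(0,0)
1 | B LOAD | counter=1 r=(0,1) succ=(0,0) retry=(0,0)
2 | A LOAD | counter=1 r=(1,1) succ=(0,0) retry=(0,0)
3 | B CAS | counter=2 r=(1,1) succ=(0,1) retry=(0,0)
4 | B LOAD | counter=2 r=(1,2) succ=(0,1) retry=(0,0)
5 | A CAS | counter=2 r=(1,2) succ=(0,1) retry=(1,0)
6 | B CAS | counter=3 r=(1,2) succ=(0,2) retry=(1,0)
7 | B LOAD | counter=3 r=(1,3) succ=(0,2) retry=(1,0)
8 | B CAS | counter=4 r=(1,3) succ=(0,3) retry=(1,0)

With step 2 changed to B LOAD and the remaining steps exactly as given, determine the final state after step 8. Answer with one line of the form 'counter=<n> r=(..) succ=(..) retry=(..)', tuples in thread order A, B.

counter=4 r=(0,3) succ=(0,3) retry=(1,0)

(re-executing from step 2 with the substitution; state before step 2: counter=1 r=(0,1) succ=(0,0) retry=(0,0))
2 | B LOAD | counter=1 r=(0,1) succ=(0,0) retry=(0,0)
3 | B CAS | counter=2 r=(0,1) succ=(0,1) retry=(0,0)
4 | B LOAD | counter=2 r=(0,2) succ=(0,1) retry=(0,0)
5 | A CAS | counter=2 r=(0,2) succ=(0,1) retry=(1,0)
6 | B CAS | counter=3 r=(0,2) succ=(0,2) retry=(1,0)
7 | B LOAD | counter=3 r=(0,3) succ=(0,2) retry=(1,0)
8 | B CAS | counter=4 r=(0,3) succ=(0,3) retry=(1,0)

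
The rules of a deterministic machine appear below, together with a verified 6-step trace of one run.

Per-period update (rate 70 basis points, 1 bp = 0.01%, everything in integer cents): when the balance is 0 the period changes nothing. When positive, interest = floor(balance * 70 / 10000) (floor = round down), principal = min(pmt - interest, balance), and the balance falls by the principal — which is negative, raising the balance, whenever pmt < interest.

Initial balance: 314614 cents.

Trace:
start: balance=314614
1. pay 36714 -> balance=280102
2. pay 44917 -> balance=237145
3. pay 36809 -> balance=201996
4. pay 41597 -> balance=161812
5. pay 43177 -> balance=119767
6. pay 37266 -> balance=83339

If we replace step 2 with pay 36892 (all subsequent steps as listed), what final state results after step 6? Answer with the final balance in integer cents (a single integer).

(re-executing from step 2 with the substitution; state before step 2: balance=280102)
2. pay 36892 -> balance=245170
3. pay 36809 -> balance=210077
4. pay 41597 -> balance=169950
5. pay 43177 -> balance=127962
6. pay 37266 -> balance=91591

91591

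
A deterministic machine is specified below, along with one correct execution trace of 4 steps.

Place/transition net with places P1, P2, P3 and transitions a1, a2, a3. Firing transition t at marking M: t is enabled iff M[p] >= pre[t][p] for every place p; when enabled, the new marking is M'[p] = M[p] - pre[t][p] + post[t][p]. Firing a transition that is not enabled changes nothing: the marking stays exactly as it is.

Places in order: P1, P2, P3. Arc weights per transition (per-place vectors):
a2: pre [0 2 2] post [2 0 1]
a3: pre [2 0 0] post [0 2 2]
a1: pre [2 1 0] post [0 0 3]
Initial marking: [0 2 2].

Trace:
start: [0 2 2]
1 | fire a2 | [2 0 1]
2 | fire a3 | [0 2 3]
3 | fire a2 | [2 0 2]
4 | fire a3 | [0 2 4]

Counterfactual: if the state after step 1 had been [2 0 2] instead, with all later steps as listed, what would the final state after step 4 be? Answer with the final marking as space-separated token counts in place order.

state after step 1 := [2 0 2]
2 | fire a3 | [0 2 4]
3 | fire a2 | [2 0 3]
4 | fire a3 | [0 2 5]

0 2 5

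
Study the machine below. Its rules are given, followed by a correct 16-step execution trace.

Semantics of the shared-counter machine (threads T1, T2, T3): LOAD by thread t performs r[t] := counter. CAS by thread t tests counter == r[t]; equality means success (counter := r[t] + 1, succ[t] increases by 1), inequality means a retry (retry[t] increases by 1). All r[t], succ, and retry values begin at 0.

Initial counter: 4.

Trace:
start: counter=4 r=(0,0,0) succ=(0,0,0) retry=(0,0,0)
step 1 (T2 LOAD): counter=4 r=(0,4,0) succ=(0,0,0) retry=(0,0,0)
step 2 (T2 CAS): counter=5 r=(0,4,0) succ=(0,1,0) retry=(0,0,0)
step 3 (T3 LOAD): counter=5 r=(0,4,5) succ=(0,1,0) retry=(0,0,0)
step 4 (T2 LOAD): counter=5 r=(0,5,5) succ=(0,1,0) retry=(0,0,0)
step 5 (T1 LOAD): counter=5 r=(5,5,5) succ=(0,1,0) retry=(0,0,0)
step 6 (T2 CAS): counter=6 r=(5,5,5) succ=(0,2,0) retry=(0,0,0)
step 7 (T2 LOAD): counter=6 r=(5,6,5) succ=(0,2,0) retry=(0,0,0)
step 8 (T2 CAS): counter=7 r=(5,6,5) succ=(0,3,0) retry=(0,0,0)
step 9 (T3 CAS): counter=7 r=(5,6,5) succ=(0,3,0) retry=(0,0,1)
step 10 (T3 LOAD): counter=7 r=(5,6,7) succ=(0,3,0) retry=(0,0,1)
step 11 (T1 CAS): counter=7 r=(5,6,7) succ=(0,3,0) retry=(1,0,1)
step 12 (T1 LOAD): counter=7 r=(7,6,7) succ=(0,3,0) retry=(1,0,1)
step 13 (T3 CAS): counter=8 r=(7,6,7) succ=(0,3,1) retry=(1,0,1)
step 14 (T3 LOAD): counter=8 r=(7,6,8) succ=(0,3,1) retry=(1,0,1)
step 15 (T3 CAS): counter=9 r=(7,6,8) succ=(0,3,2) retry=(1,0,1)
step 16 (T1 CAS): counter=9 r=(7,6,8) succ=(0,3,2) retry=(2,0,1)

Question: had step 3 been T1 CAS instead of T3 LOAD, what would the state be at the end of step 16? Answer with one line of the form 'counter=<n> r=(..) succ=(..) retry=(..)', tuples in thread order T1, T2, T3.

(re-executing from step 3 with the substitution; state before step 3: counter=5 r=(0,4,0) succ=(0,1,0) retry=(0,0,0))
step 3 (T1 CAS): counter=5 r=(0,4,0) succ=(0,1,0) retry=(1,0,0)
step 4 (T2 LOAD): counter=5 r=(0,5,0) succ=(0,1,0) retry=(1,0,0)
step 5 (T1 LOAD): counter=5 r=(5,5,0) succ=(0,1,0) retry=(1,0,0)
step 6 (T2 CAS): counter=6 r=(5,5,0) succ=(0,2,0) retry=(1,0,0)
step 7 (T2 LOAD): counter=6 r=(5,6,0) succ=(0,2,0) retry=(1,0,0)
step 8 (T2 CAS): counter=7 r=(5,6,0) succ=(0,3,0) retry=(1,0,0)
step 9 (T3 CAS): counter=7 r=(5,6,0) succ=(0,3,0) retry=(1,0,1)
step 10 (T3 LOAD): counter=7 r=(5,6,7) succ=(0,3,0) retry=(1,0,1)
step 11 (T1 CAS): counter=7 r=(5,6,7) succ=(0,3,0) retry=(2,0,1)
step 12 (T1 LOAD): counter=7 r=(7,6,7) succ=(0,3,0) retry=(2,0,1)
step 13 (T3 CAS): counter=8 r=(7,6,7) succ=(0,3,1) retry=(2,0,1)
step 14 (T3 LOAD): counter=8 r=(7,6,8) succ=(0,3,1) retry=(2,0,1)
step 15 (T3 CAS): counter=9 r=(7,6,8) succ=(0,3,2) retry=(2,0,1)
step 16 (T1 CAS): counter=9 r=(7,6,8) succ=(0,3,2) retry=(3,0,1)

counter=9 r=(7,6,8) succ=(0,3,2) retry=(3,0,1)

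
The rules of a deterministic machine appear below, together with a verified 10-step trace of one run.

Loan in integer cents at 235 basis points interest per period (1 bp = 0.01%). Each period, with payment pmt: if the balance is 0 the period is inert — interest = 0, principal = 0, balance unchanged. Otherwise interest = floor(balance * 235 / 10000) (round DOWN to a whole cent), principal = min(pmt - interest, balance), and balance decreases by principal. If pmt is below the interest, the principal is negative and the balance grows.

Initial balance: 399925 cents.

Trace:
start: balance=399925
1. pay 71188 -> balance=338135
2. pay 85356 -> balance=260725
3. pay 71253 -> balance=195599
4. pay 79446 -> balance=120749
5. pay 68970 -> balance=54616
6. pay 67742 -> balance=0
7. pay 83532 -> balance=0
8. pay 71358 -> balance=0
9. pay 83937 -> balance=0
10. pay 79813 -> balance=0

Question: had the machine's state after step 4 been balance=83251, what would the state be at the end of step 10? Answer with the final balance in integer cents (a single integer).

state after step 4 := balance=83251
5. pay 68970 -> balance=16237
6. pay 67742 -> balance=0
7. pay 83532 -> balance=0
8. pay 71358 -> balance=0
9. pay 83937 -> balance=0
10. pay 79813 -> balance=0

0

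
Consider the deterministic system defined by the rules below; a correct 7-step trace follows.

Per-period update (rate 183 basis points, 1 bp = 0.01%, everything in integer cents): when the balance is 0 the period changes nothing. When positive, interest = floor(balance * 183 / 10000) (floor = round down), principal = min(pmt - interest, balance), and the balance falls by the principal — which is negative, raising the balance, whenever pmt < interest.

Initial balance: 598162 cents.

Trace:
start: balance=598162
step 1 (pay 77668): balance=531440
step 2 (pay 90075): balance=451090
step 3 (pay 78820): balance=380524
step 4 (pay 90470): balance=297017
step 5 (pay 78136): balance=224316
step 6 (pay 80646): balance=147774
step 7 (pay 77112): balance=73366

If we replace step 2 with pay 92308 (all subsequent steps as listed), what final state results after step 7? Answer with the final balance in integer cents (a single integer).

(re-executing from step 2 with the substitution; state before step 2: balance=531440)
step 2 (pay 92308): balance=448857
step 3 (pay 78820): balance=378251
step 4 (pay 90470): balance=294702
step 5 (pay 78136): balance=221959
step 6 (pay 80646): balance=145374
step 7 (pay 77112): balance=70922

70922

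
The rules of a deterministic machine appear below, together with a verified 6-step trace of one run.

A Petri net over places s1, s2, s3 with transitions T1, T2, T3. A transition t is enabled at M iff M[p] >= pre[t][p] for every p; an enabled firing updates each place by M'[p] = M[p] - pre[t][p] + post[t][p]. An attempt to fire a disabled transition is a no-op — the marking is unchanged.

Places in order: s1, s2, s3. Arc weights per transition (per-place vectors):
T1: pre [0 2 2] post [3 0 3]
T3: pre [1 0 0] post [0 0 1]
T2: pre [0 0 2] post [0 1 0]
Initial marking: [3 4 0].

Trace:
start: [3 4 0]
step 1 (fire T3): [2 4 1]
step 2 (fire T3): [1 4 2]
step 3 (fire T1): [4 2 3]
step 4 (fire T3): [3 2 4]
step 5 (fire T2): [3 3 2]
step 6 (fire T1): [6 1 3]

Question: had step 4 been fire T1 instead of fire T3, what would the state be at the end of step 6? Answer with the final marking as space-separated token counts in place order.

7 1 2

(re-executing from step 4 with the substitution; state before step 4: [4 2 3])
step 4 (fire T1): [7 0 4]
step 5 (fire T2): [7 1 2]
step 6 (fire T1): [7 1 2]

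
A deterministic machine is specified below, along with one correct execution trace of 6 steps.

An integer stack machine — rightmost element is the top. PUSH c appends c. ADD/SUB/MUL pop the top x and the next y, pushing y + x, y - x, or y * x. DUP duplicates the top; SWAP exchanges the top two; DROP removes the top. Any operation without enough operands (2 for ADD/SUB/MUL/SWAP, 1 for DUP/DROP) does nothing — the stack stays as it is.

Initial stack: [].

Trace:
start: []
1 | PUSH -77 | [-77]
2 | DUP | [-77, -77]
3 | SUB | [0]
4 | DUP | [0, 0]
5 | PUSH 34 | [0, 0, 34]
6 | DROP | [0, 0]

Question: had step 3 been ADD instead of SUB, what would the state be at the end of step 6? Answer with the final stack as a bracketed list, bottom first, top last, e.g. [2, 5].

[-154, -154]

(re-executing from step 3 with the substitution; state before step 3: [-77, -77])
3 | ADD | [-154]
4 | DUP | [-154, -154]
5 | PUSH 34 | [-154, -154, 34]
6 | DROP | [-154, -154]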